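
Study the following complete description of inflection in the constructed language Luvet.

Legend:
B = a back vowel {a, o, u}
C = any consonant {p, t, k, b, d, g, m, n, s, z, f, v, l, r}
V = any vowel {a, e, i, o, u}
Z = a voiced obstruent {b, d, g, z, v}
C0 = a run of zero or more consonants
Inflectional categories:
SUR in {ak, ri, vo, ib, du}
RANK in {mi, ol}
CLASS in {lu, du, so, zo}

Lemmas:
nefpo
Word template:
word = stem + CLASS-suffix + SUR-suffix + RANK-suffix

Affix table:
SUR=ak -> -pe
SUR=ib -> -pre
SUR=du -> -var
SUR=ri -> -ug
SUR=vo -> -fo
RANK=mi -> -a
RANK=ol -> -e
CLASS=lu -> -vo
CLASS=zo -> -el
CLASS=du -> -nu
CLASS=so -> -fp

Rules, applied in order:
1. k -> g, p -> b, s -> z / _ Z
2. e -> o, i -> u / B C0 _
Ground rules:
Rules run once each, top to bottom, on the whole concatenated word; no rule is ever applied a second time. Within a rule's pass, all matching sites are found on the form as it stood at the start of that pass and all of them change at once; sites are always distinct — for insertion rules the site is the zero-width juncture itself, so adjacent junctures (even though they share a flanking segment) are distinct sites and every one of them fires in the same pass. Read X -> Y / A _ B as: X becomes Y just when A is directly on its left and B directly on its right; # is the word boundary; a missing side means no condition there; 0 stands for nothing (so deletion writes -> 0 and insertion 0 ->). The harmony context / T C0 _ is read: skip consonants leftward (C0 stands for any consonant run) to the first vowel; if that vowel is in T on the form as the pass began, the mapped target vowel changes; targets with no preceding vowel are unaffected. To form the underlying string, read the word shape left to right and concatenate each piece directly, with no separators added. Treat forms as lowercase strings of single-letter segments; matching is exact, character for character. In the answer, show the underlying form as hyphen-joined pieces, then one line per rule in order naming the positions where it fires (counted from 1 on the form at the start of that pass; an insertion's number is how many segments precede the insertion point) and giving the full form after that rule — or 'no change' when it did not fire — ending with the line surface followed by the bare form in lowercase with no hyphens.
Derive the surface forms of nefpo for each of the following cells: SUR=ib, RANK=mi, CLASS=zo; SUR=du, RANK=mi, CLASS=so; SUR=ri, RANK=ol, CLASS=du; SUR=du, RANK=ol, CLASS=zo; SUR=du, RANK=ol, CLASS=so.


cell SUR=ib, RANK=mi, CLASS=zo:
underlying: nefpo-el-pre-a
1. k -> g, p -> b, s -> z / _ Z: no change
2. e -> o, i -> u / B C0 _: fires at position(s) 6: nefpoolprea
surface: nefpoolprea

cell SUR=du, RANK=mi, CLASS=so:
underlying: nefpo-fp-var-a
1. k -> g, p -> b, s -> z / _ Z: fires at position(s) 7: nefpofbvara
2. e -> o, i -> u / B C0 _: no change
surface: nefpofbvara

cell SUR=ri, RANK=ol, CLASS=du:
underlying: nefpo-nu-ug-e
1. k -> g, p -> b, s -> z / _ Z: no change
2. e -> o, i -> u / B C0 _: fires at position(s) 10: nefponuugo
surface: nefponuugo

cell SUR=du, RANK=ol, CLASS=zo:
underlying: nefpo-el-var-e
1. k -> g, p -> b, s -> z / _ Z: no change
2. e -> o, i -> u / B C0 _: fires at position(s) 6, 11: nefpoolvaro
surface: nefpoolvaro

cell SUR=du, RANK=ol, CLASS=so:
underlying: nefpo-fp-var-e
1. k -> g, p -> b, s -> z / _ Z: fires at position(s) 7: nefpofbvare
2. e -> o, i -> u / B C0 _: fires at position(s) 11: nefpofbvaro
surface: nefpofbvaro


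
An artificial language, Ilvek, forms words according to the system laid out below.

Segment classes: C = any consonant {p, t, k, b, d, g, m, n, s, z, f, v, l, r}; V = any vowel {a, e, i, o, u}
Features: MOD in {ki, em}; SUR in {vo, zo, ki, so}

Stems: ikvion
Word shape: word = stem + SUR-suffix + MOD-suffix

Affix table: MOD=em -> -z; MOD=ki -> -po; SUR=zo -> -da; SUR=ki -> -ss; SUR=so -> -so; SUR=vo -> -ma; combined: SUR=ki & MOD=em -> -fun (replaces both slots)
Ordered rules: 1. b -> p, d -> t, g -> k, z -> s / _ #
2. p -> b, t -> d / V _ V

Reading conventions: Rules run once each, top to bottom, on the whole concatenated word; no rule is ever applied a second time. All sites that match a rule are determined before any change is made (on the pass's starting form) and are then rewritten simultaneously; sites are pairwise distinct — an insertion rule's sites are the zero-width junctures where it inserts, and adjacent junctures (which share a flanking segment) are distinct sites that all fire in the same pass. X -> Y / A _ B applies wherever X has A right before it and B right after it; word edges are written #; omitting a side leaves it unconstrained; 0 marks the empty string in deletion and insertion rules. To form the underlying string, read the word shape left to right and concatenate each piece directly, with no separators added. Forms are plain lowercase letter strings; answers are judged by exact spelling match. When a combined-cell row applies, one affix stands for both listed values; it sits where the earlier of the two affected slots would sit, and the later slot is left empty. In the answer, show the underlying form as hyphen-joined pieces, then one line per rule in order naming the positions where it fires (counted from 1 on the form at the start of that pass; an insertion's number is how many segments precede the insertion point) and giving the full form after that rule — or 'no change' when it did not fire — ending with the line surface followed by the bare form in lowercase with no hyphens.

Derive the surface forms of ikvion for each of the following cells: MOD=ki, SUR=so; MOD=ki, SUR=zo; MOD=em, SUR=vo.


cell MOD=ki, SUR=so:
underlying: ikvion-so-po
1. b -> p, d -> t, g -> k, z -> s / _ #: no change
2. p -> b, t -> d / V _ V: fires at position(s) 9: ikvionsobo
surface: ikvionsobo

cell MOD=ki, SUR=zo:
underlying: ikvion-da-po
1. b -> p, d -> t, g -> k, z -> s / _ #: no change
2. p -> b, t -> d / V _ V: fires at position(s) 9: ikviondabo
surface: ikviondabo

cell MOD=em, SUR=vo:
underlying: ikvion-ma-z
1. b -> p, d -> t, g -> k, z -> s / _ #: fires at position(s) 9: ikvionmas
2. p -> b, t -> d / V _ V: no change
surface: ikvionmas


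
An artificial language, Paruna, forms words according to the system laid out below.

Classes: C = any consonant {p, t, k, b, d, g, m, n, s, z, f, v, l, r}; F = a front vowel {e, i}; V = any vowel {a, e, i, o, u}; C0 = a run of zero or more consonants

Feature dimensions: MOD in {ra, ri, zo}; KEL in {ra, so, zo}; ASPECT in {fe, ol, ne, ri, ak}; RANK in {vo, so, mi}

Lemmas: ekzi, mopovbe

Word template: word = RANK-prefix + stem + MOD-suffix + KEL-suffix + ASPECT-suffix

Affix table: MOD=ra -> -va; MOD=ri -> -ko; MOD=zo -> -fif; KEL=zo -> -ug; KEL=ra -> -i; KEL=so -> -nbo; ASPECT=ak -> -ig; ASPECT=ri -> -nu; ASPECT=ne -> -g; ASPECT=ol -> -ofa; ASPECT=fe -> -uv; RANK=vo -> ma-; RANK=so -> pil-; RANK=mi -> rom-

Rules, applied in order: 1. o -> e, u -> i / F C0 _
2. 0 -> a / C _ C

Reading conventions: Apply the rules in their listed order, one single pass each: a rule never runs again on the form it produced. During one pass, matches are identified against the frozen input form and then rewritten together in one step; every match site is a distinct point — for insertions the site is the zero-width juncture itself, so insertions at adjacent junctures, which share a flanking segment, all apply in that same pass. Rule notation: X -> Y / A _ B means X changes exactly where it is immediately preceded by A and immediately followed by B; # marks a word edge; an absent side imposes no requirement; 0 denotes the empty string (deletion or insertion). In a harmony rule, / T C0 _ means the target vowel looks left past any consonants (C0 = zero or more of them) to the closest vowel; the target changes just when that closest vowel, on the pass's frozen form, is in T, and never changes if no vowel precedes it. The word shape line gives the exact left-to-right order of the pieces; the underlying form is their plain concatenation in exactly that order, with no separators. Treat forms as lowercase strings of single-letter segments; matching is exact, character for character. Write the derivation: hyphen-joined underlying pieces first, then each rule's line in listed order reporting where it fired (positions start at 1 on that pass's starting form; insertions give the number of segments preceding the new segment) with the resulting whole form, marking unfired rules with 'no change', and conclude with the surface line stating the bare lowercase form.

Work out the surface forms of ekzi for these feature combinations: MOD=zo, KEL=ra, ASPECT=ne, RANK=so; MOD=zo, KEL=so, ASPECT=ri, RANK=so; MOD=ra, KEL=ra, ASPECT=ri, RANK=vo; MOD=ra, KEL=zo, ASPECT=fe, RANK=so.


cell MOD=zo, KEL=ra, ASPECT=ne, RANK=so:
underlying: pil-ekzi-fif-i-g
1. o -> e, u -> i / F C0 _: no change
2. 0 -> a / C _ C: inserts after position(s) 5: pilekazififig
surface: pilekazififig

cell MOD=zo, KEL=so, ASPECT=ri, RANK=so:
underlying: pil-ekzi-fif-nbo-nu
1. o -> e, u -> i / F C0 _: fires at position(s) 13: pilekzififnbenu
2. 0 -> a / C _ C: inserts after position(s) 5, 10, 11: pilekazififanabenu
surface: pilekazififanabenu

cell MOD=ra, KEL=ra, ASPECT=ri, RANK=vo:
underlying: ma-ekzi-va-i-nu
1. o -> e, u -> i / F C0 _: fires at position(s) 11: maekzivaini
2. 0 -> a / C _ C: inserts after position(s) 4: maekazivaini
surface: maekazivaini

cell MOD=ra, KEL=zo, ASPECT=fe, RANK=so:
underlying: pil-ekzi-va-ug-uv
1. o -> e, u -> i / F C0 _: no change
2. 0 -> a / C _ C: inserts after position(s) 5: pilekazivauguv
surface: pilekazivauguv


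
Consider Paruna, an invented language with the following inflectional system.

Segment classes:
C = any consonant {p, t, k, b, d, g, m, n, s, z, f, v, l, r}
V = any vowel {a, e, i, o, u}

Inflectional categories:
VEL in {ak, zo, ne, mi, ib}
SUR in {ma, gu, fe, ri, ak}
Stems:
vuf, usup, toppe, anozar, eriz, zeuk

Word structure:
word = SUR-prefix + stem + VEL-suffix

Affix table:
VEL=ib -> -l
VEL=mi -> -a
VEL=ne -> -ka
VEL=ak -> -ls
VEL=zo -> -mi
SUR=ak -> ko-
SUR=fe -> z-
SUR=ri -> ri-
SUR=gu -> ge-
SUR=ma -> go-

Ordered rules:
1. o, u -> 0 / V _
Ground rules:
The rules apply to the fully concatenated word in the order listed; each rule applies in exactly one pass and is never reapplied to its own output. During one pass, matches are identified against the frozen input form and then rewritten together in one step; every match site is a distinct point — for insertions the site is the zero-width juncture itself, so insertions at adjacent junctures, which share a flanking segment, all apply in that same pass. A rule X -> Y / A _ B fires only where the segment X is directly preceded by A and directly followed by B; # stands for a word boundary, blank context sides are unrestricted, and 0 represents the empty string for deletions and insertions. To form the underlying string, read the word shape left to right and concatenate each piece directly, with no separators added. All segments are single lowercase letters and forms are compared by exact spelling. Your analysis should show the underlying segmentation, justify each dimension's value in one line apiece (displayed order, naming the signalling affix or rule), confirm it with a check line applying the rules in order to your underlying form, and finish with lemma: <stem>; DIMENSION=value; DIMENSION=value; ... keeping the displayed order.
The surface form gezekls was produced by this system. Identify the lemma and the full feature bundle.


underlying: ge-zeuk-ls
VEL=ak - signalled by the affix -ls
SUR=gu - signalled by the affix ge-
check: gezeukls -> gezekls
lemma: zeuk; VEL=ak; SUR=gu


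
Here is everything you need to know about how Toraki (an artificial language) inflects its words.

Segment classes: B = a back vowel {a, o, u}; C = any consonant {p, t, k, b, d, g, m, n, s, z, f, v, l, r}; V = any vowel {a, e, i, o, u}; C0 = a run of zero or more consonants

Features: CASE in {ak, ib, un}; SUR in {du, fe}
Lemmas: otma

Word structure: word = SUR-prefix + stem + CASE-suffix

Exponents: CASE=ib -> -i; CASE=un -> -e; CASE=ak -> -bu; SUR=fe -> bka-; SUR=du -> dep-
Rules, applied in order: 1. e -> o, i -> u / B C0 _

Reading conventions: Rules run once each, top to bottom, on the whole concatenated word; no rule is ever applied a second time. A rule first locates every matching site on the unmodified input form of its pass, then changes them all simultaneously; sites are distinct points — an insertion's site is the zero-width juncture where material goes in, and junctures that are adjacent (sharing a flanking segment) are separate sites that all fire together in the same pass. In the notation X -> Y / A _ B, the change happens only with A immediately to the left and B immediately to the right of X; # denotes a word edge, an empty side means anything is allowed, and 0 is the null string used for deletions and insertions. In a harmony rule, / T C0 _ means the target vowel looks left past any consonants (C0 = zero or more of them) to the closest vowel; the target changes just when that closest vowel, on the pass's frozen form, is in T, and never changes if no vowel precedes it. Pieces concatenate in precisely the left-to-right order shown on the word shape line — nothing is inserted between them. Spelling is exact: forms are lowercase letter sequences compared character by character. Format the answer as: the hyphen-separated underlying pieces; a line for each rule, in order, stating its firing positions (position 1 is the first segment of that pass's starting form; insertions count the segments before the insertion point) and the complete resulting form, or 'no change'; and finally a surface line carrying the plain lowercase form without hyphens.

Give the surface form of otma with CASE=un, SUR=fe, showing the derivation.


underlying: bka-otma-e
1. e -> o, i -> u / B C0 _: fires at position(s) 8: bkaotmao
surface: bkaotmao


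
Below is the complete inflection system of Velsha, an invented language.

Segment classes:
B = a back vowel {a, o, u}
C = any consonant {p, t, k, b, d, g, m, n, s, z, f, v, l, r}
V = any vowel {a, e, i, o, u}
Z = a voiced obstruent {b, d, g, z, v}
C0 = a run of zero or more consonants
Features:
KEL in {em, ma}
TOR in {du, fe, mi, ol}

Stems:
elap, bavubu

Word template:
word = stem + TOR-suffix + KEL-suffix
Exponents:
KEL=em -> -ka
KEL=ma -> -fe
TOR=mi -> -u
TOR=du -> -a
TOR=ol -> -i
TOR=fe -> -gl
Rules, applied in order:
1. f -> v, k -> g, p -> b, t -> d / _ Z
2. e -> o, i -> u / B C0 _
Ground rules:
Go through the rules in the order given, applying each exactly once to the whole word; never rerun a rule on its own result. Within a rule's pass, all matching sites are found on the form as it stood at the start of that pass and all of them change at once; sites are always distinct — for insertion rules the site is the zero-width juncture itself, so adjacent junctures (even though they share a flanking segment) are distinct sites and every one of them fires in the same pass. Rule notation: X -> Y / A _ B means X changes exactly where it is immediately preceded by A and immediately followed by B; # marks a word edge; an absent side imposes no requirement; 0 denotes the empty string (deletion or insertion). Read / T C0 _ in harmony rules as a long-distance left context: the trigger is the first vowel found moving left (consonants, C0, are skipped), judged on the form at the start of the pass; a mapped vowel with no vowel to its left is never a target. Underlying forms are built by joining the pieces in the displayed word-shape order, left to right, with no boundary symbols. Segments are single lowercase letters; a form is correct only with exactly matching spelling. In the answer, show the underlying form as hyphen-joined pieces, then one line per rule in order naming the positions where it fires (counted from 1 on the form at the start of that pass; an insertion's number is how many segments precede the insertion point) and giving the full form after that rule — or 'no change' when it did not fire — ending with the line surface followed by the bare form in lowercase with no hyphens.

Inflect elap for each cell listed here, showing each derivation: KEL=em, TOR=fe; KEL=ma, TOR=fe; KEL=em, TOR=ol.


cell KEL=em, TOR=fe:
underlying: elap-gl-ka
1. f -> v, k -> g, p -> b, t -> d / _ Z: fires at position(s) 4: elabglka
2. e -> o, i -> u / B C0 _: no change
surface: elabglka

cell KEL=ma, TOR=fe:
underlying: elap-gl-fe
1. f -> v, k -> g, p -> b, t -> d / _ Z: fires at position(s) 4: elabglfe
2. e -> o, i -> u / B C0 _: fires at position(s) 8: elabglfo
surface: elabglfo

cell KEL=em, TOR=ol:
underlying: elap-i-ka
1. f -> v, k -> g, p -> b, t -> d / _ Z: no change
2. e -> o, i -> u / B C0 _: fires at position(s) 5: elapuka
surface: elapuka


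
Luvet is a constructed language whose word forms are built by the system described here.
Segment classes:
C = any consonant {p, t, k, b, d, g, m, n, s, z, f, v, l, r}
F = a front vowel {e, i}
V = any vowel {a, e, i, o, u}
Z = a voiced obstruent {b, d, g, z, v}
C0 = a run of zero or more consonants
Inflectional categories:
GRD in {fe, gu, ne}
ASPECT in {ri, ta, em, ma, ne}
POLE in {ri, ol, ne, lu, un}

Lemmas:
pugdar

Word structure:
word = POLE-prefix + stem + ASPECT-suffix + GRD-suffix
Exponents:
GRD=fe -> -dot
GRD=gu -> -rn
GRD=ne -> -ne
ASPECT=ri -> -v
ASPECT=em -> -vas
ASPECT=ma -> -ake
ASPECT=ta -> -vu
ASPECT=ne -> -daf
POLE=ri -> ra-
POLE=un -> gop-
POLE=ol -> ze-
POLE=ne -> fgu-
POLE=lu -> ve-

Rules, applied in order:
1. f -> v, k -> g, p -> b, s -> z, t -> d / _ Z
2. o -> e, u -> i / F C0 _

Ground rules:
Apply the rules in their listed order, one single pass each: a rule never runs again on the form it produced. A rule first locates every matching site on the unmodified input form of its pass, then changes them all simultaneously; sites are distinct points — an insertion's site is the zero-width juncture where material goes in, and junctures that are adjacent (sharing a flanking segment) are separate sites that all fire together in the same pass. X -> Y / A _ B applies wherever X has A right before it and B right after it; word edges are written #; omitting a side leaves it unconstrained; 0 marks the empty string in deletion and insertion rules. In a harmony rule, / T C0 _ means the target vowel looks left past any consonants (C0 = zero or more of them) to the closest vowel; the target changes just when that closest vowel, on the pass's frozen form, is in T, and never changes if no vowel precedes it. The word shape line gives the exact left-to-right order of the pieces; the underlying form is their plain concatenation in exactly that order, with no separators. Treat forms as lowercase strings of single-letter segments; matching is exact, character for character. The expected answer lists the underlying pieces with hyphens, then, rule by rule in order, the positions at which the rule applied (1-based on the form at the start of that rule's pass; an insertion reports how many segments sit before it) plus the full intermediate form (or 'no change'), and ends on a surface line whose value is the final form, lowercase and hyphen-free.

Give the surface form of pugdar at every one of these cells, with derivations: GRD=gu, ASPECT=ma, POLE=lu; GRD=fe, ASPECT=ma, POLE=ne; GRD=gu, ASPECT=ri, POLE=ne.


cell GRD=gu, ASPECT=ma, POLE=lu:
underlying: ve-pugdar-ake-rn
1. f -> v, k -> g, p -> b, s -> z, t -> d / _ Z: no change
2. o -> e, u -> i / F C0 _: fires at position(s) 4: vepigdarakern
surface: vepigdarakern

cell GRD=fe, ASPECT=ma, POLE=ne:
underlying: fgu-pugdar-ake-dot
1. f -> v, k -> g, p -> b, s -> z, t -> d / _ Z: fires at position(s) 1: vgupugdarakedot
2. o -> e, u -> i / F C0 _: fires at position(s) 14: vgupugdarakedet
surface: vgupugdarakedet

cell GRD=gu, ASPECT=ri, POLE=ne:
underlying: fgu-pugdar-v-rn
1. f -> v, k -> g, p -> b, s -> z, t -> d / _ Z: fires at position(s) 1: vgupugdarvrn
2. o -> e, u -> i / F C0 _: no change
surface: vgupugdarvrn


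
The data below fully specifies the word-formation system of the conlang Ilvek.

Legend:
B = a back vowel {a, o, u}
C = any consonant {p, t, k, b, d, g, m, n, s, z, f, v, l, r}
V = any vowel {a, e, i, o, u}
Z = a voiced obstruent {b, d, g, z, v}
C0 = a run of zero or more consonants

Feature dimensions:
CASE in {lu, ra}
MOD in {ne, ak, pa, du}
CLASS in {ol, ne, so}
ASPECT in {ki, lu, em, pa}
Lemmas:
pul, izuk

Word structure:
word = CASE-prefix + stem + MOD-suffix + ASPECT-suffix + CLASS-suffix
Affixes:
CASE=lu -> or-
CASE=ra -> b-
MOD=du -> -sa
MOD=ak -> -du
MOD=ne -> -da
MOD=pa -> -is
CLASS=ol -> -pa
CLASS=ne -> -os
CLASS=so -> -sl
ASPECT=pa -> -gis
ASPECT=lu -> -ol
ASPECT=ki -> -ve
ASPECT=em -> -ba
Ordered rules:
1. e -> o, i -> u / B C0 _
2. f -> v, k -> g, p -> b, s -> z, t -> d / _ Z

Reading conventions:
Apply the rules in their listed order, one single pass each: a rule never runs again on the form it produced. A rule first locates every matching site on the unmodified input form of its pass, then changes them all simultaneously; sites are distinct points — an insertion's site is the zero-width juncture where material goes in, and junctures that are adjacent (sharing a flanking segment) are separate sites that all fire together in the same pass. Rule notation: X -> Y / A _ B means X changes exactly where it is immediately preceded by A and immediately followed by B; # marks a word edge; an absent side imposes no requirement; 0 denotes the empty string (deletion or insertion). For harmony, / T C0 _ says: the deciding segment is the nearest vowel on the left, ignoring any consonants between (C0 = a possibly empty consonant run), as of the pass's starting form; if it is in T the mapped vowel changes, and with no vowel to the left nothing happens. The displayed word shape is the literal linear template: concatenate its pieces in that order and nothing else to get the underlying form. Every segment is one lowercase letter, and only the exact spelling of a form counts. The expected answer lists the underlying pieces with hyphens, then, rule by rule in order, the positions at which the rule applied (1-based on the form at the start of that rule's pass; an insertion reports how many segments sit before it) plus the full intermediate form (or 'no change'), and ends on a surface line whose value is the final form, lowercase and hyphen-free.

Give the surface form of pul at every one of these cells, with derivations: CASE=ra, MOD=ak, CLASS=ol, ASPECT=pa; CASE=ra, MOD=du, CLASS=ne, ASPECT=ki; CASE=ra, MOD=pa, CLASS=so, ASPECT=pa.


cell CASE=ra, MOD=ak, CLASS=ol, ASPECT=pa:
underlying: b-pul-du-gis-pa
1. e -> o, i -> u / B C0 _: fires at position(s) 8: bpulduguspa
2. f -> v, k -> g, p -> b, s -> z, t -> d / _ Z: no change
surface: bpulduguspa

cell CASE=ra, MOD=du, CLASS=ne, ASPECT=ki:
underlying: b-pul-sa-ve-os
1. e -> o, i -> u / B C0 _: fires at position(s) 8: bpulsavoos
2. f -> v, k -> g, p -> b, s -> z, t -> d / _ Z: no change
surface: bpulsavoos

cell CASE=ra, MOD=pa, CLASS=so, ASPECT=pa:
underlying: b-pul-is-gis-sl
1. e -> o, i -> u / B C0 _: fires at position(s) 5: bpulusgissl
2. f -> v, k -> g, p -> b, s -> z, t -> d / _ Z: fires at position(s) 6: bpuluzgissl
surface: bpuluzgissl


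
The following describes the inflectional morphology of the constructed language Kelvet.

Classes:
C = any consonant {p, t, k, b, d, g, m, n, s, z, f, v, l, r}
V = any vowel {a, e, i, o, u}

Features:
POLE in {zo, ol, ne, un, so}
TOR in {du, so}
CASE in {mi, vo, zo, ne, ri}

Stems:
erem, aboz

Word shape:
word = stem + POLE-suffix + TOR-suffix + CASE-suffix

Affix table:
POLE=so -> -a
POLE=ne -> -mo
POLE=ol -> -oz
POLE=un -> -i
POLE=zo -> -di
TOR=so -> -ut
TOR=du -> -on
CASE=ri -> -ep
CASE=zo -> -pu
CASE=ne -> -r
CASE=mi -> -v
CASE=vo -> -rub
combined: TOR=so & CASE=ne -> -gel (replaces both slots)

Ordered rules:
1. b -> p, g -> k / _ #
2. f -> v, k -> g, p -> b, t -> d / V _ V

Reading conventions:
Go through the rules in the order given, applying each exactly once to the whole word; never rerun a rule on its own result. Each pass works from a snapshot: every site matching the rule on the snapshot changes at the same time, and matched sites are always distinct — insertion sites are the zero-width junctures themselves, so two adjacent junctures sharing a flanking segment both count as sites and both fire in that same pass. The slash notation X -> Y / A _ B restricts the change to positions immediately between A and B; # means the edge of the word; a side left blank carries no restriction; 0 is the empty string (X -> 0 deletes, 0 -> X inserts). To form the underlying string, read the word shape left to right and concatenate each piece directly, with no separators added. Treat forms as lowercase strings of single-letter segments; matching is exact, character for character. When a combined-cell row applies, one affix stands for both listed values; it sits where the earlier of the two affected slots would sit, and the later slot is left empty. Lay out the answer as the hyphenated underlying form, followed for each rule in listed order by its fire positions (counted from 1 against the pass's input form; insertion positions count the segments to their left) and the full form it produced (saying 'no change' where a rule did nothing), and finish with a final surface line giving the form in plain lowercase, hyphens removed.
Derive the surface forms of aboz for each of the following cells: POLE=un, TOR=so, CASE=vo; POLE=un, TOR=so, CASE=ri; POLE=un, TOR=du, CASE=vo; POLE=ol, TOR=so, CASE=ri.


cell POLE=un, TOR=so, CASE=vo:
underlying: aboz-i-ut-rub
1. b -> p, g -> k / _ #: fires at position(s) 10: aboziutrup
2. f -> v, k -> g, p -> b, t -> d / V _ V: no change
surface: aboziutrup

cell POLE=un, TOR=so, CASE=ri:
underlying: aboz-i-ut-ep
1. b -> p, g -> k / _ #: no change
2. f -> v, k -> g, p -> b, t -> d / V _ V: fires at position(s) 7: aboziudep
surface: aboziudep

cell POLE=un, TOR=du, CASE=vo:
underlying: aboz-i-on-rub
1. b -> p, g -> k / _ #: fires at position(s) 10: abozionrup
2. f -> v, k -> g, p -> b, t -> d / V _ V: no change
surface: abozionrup

cell POLE=ol, TOR=so, CASE=ri:
underlying: aboz-oz-ut-ep
1. b -> p, g -> k / _ #: no change
2. f -> v, k -> g, p -> b, t -> d / V _ V: fires at position(s) 8: abozozudep
surface: abozozudep


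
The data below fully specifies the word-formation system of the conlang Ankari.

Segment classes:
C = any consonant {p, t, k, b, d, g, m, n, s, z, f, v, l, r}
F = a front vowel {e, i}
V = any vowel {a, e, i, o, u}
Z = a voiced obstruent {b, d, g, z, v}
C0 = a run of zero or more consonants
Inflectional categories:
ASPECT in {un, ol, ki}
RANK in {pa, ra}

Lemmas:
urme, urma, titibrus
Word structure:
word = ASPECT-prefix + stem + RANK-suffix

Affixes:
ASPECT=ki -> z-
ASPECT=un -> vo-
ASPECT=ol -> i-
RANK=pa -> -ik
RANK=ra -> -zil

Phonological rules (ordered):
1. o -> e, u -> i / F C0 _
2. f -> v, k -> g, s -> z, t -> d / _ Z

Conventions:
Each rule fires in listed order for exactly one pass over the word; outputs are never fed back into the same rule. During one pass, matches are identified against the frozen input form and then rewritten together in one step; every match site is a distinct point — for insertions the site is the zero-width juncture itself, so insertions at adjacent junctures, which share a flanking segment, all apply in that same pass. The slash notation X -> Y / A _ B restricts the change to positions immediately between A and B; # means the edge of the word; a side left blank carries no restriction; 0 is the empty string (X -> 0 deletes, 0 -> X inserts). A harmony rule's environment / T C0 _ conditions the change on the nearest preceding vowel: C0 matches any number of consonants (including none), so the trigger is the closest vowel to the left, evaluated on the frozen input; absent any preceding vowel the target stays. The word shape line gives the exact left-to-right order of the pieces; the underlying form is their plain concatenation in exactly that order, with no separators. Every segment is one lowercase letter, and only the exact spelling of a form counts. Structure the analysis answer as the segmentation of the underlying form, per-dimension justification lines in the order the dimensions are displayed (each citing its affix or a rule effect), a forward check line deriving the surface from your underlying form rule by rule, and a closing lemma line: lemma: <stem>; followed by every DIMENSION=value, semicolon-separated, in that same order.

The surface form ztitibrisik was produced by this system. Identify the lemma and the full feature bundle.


underlying: z-titibrus-ik
ASPECT=ki - signalled by the affix z-
RANK=pa - signalled by the affix -ik
check: ztitibrusik -> ztitibrisik -> ztitibrisik
lemma: titibrus; ASPECT=ki; RANK=pa


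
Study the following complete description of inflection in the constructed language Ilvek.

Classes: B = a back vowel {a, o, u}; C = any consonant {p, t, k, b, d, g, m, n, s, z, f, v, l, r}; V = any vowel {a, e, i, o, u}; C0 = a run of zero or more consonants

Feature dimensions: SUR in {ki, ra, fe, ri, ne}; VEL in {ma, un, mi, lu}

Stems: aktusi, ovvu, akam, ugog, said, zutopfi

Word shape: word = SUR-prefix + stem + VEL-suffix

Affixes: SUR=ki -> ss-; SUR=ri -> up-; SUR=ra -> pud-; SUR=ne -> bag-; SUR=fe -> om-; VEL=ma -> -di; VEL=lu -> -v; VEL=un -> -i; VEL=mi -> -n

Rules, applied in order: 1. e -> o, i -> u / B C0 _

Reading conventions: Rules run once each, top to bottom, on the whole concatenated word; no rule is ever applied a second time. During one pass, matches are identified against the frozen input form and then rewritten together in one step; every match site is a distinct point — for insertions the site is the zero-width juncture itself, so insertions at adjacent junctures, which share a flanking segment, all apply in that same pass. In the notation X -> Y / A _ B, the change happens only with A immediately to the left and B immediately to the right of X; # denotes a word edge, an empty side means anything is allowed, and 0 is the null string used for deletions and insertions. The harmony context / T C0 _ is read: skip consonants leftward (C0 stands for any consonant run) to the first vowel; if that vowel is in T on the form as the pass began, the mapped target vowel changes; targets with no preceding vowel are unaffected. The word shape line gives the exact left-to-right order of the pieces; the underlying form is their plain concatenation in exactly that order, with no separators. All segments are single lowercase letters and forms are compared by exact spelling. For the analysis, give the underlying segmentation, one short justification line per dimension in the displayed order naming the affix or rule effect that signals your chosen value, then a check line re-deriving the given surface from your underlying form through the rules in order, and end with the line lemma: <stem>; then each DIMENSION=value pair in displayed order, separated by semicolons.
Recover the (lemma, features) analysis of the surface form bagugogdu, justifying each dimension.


underlying: bag-ugog-di
SUR=ne - signalled by the affix bag-
VEL=ma - signalled by the affix -di
check: bagugogdi -> bagugogdu
lemma: ugog; SUR=ne; VEL=ma


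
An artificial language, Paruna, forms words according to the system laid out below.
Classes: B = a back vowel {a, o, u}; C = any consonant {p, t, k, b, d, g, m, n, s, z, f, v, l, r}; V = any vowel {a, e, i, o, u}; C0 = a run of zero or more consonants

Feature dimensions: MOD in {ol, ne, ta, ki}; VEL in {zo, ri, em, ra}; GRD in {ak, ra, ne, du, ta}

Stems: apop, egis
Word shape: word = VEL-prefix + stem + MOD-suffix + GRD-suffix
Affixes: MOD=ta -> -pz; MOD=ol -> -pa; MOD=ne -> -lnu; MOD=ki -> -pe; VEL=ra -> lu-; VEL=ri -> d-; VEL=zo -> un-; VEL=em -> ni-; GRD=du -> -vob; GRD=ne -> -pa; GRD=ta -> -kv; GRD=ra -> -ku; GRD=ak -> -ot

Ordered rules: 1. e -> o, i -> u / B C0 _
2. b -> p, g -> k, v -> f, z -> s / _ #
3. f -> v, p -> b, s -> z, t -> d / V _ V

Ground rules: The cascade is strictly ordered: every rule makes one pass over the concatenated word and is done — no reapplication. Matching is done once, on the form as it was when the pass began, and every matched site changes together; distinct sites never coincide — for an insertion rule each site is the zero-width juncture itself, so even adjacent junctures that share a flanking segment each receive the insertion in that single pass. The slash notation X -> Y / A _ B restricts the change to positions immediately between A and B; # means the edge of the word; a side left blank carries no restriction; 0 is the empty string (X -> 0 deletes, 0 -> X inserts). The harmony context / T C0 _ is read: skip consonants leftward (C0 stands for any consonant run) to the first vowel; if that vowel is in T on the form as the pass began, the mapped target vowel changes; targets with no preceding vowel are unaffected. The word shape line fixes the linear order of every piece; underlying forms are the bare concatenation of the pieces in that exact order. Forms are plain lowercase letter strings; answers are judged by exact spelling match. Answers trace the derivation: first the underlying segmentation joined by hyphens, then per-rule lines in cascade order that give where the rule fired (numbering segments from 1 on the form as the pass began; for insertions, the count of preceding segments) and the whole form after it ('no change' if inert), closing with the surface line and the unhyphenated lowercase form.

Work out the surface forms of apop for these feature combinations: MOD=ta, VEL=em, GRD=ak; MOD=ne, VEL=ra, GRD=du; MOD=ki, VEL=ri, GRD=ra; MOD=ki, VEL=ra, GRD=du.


cell MOD=ta, VEL=em, GRD=ak:
underlying: ni-apop-pz-ot
1. e -> o, i -> u / B C0 _: no change
2. b -> p, g -> k, v -> f, z -> s / _ #: no change
3. f -> v, p -> b, s -> z, t -> d / V _ V: fires at position(s) 4: niaboppzot
surface: niaboppzot

cell MOD=ne, VEL=ra, GRD=du:
underlying: lu-apop-lnu-vob
1. e -> o, i -> u / B C0 _: no change
2. b -> p, g -> k, v -> f, z -> s / _ #: fires at position(s) 12: luapoplnuvop
3. f -> v, p -> b, s -> z, t -> d / V _ V: fires at position(s) 4: luaboplnuvop
surface: luaboplnuvop

cell MOD=ki, VEL=ri, GRD=ra:
underlying: d-apop-pe-ku
1. e -> o, i -> u / B C0 _: fires at position(s) 7: dapoppoku
2. b -> p, g -> k, v -> f, z -> s / _ #: no change
3. f -> v, p -> b, s -> z, t -> d / V _ V: fires at position(s) 3: daboppoku
surface: daboppoku

cell MOD=ki, VEL=ra, GRD=du:
underlying: lu-apop-pe-vob
1. e -> o, i -> u / B C0 _: fires at position(s) 8: luapoppovob
2. b -> p, g -> k, v -> f, z -> s / _ #: fires at position(s) 11: luapoppovop
3. f -> v, p -> b, s -> z, t -> d / V _ V: fires at position(s) 4: luaboppovop
surface: luaboppovop


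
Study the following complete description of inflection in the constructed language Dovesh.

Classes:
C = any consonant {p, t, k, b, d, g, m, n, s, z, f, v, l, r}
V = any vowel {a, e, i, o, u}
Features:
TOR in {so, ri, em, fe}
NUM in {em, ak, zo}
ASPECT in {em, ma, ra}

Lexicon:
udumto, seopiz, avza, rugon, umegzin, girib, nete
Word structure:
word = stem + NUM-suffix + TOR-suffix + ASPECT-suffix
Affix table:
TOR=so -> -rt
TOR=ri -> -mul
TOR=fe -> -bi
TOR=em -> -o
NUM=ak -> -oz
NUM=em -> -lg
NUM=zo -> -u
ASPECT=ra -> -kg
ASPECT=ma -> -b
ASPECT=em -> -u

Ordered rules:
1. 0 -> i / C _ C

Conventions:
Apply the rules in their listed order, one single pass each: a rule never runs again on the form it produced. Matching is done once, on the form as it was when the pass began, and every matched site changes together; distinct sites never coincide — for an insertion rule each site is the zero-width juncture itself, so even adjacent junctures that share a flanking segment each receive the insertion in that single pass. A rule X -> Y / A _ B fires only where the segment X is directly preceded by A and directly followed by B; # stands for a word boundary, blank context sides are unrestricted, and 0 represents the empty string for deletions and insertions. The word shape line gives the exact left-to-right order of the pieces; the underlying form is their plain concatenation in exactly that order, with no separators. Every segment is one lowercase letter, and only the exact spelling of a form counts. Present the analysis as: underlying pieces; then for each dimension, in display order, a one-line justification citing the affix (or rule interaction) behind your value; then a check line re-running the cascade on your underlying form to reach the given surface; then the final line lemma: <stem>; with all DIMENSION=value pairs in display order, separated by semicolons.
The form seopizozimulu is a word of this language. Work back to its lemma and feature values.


underlying: seopiz-oz-mul-u
TOR=ri - signalled by the affix -mul
NUM=ak - signalled by the affix -oz
ASPECT=em - signalled by the affix -u
check: seopizozmulu -> seopizozimulu
lemma: seopiz; TOR=ri; NUM=ak; ASPECT=em


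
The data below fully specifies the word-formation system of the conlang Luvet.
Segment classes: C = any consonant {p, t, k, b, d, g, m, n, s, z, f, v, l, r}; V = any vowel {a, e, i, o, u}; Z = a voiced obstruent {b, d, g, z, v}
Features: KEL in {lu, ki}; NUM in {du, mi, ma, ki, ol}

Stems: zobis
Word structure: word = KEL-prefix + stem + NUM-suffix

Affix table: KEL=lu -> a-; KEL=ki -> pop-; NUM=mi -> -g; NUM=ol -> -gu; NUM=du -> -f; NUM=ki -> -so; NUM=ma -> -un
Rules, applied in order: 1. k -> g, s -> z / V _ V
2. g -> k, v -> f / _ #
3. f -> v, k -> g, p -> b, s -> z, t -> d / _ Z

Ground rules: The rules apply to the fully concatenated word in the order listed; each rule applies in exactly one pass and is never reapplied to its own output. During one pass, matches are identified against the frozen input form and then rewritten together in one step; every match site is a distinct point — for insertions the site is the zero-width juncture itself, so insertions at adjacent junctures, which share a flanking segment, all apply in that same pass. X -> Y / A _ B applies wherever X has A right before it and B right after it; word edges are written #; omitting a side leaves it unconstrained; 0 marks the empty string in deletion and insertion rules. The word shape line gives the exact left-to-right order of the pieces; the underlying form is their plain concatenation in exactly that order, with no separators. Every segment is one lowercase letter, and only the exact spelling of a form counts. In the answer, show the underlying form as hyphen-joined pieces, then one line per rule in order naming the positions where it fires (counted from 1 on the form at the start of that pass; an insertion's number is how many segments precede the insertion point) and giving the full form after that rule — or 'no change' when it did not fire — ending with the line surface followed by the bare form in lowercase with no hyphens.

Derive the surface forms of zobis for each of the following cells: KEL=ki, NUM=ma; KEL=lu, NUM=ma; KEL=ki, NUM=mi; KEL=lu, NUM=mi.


cell KEL=ki, NUM=ma:
underlying: pop-zobis-un
1. k -> g, s -> z / V _ V: fires at position(s) 8: popzobizun
2. g -> k, v -> f / _ #: no change
3. f -> v, k -> g, p -> b, s -> z, t -> d / _ Z: fires at position(s) 3: pobzobizun
surface: pobzobizun

cell KEL=lu, NUM=ma:
underlying: a-zobis-un
1. k -> g, s -> z / V _ V: fires at position(s) 6: azobizun
2. g -> k, v -> f / _ #: no change
3. f -> v, k -> g, p -> b, s -> z, t -> d / _ Z: no change
surface: azobizun

cell KEL=ki, NUM=mi:
underlying: pop-zobis-g
1. k -> g, s -> z / V _ V: no change
2. g -> k, v -> f / _ #: fires at position(s) 9: popzobisk
3. f -> v, k -> g, p -> b, s -> z, t -> d / _ Z: fires at position(s) 3: pobzobisk
surface: pobzobisk

cell KEL=lu, NUM=mi:
underlying: a-zobis-g
1. k -> g, s -> z / V _ V: no change
2. g -> k, v -> f / _ #: fires at position(s) 7: azobisk
3. f -> v, k -> g, p -> b, s -> z, t -> d / _ Z: no change
surface: azobisk


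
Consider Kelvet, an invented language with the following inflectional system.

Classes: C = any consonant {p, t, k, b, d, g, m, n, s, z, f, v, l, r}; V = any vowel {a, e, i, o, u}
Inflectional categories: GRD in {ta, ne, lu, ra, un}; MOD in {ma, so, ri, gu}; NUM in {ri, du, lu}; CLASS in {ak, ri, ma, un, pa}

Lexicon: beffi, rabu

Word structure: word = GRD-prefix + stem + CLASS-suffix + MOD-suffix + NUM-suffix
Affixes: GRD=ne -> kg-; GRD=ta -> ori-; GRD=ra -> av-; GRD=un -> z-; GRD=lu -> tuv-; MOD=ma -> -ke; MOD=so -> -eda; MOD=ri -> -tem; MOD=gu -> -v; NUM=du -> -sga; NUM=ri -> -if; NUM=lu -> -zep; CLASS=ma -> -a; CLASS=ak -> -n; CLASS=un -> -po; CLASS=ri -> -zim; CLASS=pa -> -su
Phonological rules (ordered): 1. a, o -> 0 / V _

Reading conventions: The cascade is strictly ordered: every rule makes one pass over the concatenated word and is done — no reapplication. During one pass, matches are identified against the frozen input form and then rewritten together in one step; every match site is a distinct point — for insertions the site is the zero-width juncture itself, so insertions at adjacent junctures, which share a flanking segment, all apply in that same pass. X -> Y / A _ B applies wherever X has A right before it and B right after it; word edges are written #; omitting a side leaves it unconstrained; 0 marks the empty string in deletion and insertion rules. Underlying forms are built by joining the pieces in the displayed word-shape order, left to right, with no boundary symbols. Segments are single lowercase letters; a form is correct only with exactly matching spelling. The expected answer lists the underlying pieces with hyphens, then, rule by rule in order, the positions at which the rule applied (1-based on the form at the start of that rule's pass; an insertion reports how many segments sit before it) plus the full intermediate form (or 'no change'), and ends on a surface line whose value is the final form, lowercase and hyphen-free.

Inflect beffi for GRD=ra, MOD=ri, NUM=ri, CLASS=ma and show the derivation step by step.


underlying: av-beffi-a-tem-if
1. a, o -> 0 / V _: fires at position(s) 8: avbeffitemif
surface: avbeffitemif
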